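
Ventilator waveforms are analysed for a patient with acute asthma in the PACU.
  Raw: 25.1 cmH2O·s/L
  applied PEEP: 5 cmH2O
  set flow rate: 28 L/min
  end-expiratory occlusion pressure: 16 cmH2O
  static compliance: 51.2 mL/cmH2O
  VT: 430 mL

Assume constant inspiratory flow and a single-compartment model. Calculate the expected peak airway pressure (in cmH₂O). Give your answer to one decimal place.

Flow: 28 L/min ÷ 60 = 0.4667 L/s.
Total PEEP = 16 cmH2O (set 5 + intrinsic 11); this is the baseline alveolar pressure.
Equation of motion (constant flow): PIP = Vt/C + R·V̇ + PEEP.
PIP = 430/51.2 + 25.1×0.4667 + 16 = 8.398 + 11.714 + 16 = 36.112 cmH2O.

36.1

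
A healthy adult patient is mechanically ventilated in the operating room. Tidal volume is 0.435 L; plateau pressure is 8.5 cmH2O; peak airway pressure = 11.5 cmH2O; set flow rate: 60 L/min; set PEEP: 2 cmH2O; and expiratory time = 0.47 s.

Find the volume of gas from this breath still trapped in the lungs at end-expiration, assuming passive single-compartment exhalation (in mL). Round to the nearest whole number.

42

Flow: 60 L/min ÷ 60 = 1 L/s.
R = (PIP − Pplat)/V̇ = (11.5 − 8.5) / 1 = 3.0/1 = 3.0 cmH2O·s/L.
C = Vt/(Pplat − PEEP) = 435.0 / (8.5 − 2) = 435.0/6.5 = 66.923 mL/cmH2O.
τ = R × C = 3.0 × 0.06692 L/cmH2O = 0.2008 s.
Fraction remaining = e^(−Te/τ) = e^(−0.47/0.2008) = 0.09627.
Trapped volume = 435.0 × 0.09627 = 41.877 mL.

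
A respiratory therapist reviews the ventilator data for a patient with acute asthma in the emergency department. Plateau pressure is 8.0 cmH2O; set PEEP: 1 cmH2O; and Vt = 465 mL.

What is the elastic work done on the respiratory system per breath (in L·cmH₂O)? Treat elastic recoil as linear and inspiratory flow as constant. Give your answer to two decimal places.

1.63

Elastic work ≈ ½ × (Pplat − PEEP) × Vt = 0.5 × (8.0 − 1) × 0.465 L = 0.5 × 7.0 × 0.465 = 1.628 L·cmH2O.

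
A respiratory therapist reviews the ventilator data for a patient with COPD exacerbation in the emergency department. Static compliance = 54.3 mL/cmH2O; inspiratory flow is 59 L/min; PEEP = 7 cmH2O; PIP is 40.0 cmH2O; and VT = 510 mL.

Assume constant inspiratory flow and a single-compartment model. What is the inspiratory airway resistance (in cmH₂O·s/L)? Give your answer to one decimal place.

24.0

Flow: 59 L/min ÷ 60 = 0.9833 L/s.
Equation of motion (constant flow): PIP = Vt/C + R·V̇ + PEEP.
R·V̇ = PIP − Vt/C − PEEP = 40.0 − 510/54.3 − 7 = 40.0 − 9.392 − 7 = 23.608 cmH2O.
R = 23.608 / 0.9833 = 24.009 cmH2O·s/L.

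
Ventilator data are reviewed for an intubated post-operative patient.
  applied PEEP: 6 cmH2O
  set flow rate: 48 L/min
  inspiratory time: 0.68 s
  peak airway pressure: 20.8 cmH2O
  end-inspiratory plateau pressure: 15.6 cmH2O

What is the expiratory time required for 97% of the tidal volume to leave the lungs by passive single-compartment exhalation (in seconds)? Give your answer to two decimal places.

Flow: 48 L/min ÷ 60 = 0.8 L/s.
Vt = flow × Ti = 0.8 L/s × 0.68 s × 1000 mL/L = 544.0 mL.
R = (PIP − Pplat)/V̇ = (20.8 − 15.6) / 0.8 = 5.2/0.8 = 6.5 cmH2O·s/L.
C = Vt/(Pplat − PEEP) = 544.0 / (15.6 − 6) = 544.0/9.6 = 56.667 mL/cmH2O.
τ = R × C = 6.5 × 0.05667 L/cmH2O = 0.3684 s.
t = −τ·ln(1 − 0.97) = −0.3684·ln(0.03) = 1.292 s.

1.29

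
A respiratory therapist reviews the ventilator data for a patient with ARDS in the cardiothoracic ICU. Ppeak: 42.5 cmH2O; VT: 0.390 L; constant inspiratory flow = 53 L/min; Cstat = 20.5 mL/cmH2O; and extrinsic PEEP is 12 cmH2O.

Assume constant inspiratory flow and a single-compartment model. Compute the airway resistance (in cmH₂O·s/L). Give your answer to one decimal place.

13.0

Flow: 53 L/min ÷ 60 = 0.8833 L/s.
Equation of motion (constant flow): PIP = Vt/C + R·V̇ + PEEP.
R·V̇ = PIP − Vt/C − PEEP = 42.5 − 390/20.5 − 12 = 42.5 − 19.024 − 12 = 11.476 cmH2O.
R = 11.476 / 0.8833 = 12.992 cmH2O·s/L.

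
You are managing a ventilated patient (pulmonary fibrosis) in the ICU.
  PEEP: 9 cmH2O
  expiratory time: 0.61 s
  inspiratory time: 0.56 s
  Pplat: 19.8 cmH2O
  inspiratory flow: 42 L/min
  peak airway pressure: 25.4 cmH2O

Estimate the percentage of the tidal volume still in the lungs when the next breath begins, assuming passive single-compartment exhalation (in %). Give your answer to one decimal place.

Flow: 42 L/min ÷ 60 = 0.7 L/s.
Vt = flow × Ti = 0.7 L/s × 0.56 s × 1000 mL/L = 392.0 mL.
R = (PIP − Pplat)/V̇ = (25.4 − 19.8) / 0.7 = 5.6/0.7 = 8.0 cmH2O·s/L.
C = Vt/(Pplat − PEEP) = 392.0 / (19.8 − 9) = 392.0/10.8 = 36.296 mL/cmH2O.
τ = R × C = 8.0 × 0.0363 L/cmH2O = 0.2904 s.
Fraction remaining at end-expiration = e^(−Te/τ) = e^(−0.61/0.2904) = 0.1224 → 12.24%.

12.2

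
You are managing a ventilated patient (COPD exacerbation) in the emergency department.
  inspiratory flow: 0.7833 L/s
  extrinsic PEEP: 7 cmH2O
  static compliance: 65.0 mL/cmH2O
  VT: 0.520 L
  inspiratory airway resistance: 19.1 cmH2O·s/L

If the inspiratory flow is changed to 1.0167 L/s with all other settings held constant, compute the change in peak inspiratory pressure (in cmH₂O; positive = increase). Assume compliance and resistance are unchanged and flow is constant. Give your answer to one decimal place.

PIP = Vt/C + R·V̇ + PEEP (constant-flow equation of motion).
Only the resistive term changes: ΔPIP = R × ΔV̇ = 19.1 × (1.0167 − 0.7833) = 19.1 × 0.2334 = 4.458 cmH2O.

4.5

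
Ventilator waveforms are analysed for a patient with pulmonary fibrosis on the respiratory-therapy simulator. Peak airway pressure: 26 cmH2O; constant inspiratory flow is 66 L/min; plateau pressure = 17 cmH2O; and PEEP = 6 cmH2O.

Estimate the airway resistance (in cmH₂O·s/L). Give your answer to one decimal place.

Flow: 66 L/min ÷ 60 = 1.1 L/s.
Raw = (PIP − Pplat) / flow = (26 − 17) / 1.1 = 9.0 / 1.1 = 8.182 cmH2O·s/L.

8.2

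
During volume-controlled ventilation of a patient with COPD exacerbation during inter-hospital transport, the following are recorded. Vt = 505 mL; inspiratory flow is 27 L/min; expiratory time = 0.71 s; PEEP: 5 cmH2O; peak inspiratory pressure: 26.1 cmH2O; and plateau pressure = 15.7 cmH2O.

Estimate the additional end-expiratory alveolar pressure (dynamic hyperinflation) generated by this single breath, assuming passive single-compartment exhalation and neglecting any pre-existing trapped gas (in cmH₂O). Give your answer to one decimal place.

Flow: 27 L/min ÷ 60 = 0.45 L/s.
R = (PIP − Pplat)/V̇ = (26.1 − 15.7) / 0.45 = 10.4/0.45 = 23.111 cmH2O·s/L.
C = Vt/(Pplat − PEEP) = 505.0 / (15.7 − 5) = 505.0/10.7 = 47.196 mL/cmH2O.
τ = R × C = 23.111 × 0.0472 L/cmH2O = 1.091 s.
Fraction remaining = e^(−Te/τ) = e^(−0.71/1.091) = 0.5216; trapped volume = 505.0 × 0.5216 = 263.41 mL.
Additional alveolar pressure from trapping ≈ V_trapped / C = 263.41 / 47.196 = 5.581 cmH2O.

5.6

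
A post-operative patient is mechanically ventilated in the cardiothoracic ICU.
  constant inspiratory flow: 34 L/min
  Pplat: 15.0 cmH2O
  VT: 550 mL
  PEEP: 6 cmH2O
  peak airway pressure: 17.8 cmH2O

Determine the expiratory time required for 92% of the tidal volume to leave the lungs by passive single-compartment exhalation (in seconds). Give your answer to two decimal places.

Flow: 34 L/min ÷ 60 = 0.5667 L/s.
R = (PIP − Pplat)/V̇ = (17.8 − 15.0) / 0.5667 = 2.8/0.5667 = 4.941 cmH2O·s/L.
C = Vt/(Pplat − PEEP) = 550.0 / (15.0 − 6) = 550.0/9.0 = 61.111 mL/cmH2O.
τ = R × C = 4.941 × 0.06111 L/cmH2O = 0.3019 s.
t = −τ·ln(1 − 0.92) = −0.3019·ln(0.08) = 0.7625 s.

0.76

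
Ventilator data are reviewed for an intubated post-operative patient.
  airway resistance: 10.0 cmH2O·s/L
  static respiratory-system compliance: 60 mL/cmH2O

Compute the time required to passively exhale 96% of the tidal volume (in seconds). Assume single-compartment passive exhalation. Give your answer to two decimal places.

1.93

τ = R × C = 10.0 × 60 mL/cmH2O = 10.0 × 0.060 L/cmH2O = 0.6 s.
Exhaled fraction f = 1 − e^(−t/τ) → t = −τ·ln(1 − f) = −0.6·ln(0.04) = 1.931 s.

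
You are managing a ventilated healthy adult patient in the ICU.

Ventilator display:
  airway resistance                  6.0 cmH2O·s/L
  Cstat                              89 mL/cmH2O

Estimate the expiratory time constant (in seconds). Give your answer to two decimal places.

0.53

τ = R × C = 6.0 × 89 mL/cmH2O = 6.0 × 0.089 L/cmH2O = 0.534 s.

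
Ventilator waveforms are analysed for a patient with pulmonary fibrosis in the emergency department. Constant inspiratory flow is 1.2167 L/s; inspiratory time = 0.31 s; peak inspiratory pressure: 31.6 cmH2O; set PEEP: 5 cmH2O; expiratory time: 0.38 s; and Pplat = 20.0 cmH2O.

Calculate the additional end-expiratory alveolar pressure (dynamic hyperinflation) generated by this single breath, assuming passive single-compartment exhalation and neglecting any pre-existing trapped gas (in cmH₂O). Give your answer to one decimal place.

Vt = flow × Ti = 1.2167 L/s × 0.31 s × 1000 mL/L = 377.18 mL.
R = (PIP − Pplat)/V̇ = (31.6 − 20.0) / 1.2167 = 11.6/1.2167 = 9.534 cmH2O·s/L.
C = Vt/(Pplat − PEEP) = 377.18 / (20.0 − 5) = 377.18/15.0 = 25.145 mL/cmH2O.
τ = R × C = 9.534 × 0.02515 L/cmH2O = 0.2398 s.
Fraction remaining = e^(−Te/τ) = e^(−0.38/0.2398) = 0.205; trapped volume = 377.18 × 0.205 = 77.322 mL.
Additional alveolar pressure from trapping ≈ V_trapped / C = 77.322 / 25.145 = 3.075 cmH2O.

3.1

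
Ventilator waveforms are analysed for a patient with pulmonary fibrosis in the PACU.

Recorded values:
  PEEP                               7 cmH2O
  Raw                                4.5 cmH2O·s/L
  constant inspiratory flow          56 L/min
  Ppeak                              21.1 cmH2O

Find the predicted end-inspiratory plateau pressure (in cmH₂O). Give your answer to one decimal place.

Flow: 56 L/min ÷ 60 = 0.9333 L/s.
Pplat = PIP − Raw × flow = 21.1 − 4.5 × 0.9333 = 21.1 − 4.2 = 16.9 cmH2O.

16.9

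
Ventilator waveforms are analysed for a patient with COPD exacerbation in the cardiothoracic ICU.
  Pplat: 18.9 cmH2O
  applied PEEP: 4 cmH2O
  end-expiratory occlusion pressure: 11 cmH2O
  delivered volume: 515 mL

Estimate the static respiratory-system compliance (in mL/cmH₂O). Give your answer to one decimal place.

65.2

End-expiratory occlusion gives total PEEP = 11 cmH2O (intrinsic PEEP = 11 − 4 = 7). Use total PEEP for the elastic gradient.
Cstat = Vt / (Pplat − PEEPtotal) = 515 / (18.9 − 11) = 515 / 7.9 = 65.19 mL/cmH2O.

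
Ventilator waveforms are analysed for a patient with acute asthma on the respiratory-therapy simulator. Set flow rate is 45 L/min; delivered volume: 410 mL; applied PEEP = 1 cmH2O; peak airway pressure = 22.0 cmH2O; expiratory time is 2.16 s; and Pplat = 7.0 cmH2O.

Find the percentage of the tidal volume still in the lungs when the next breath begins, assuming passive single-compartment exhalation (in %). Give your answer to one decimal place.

20.6

Flow: 45 L/min ÷ 60 = 0.75 L/s.
R = (PIP − Pplat)/V̇ = (22.0 − 7.0) / 0.75 = 15.0/0.75 = 20.0 cmH2O·s/L.
C = Vt/(Pplat − PEEP) = 410.0 / (7.0 − 1) = 410.0/6.0 = 68.333 mL/cmH2O.
τ = R × C = 20.0 × 0.06833 L/cmH2O = 1.367 s.
Fraction remaining at end-expiration = e^(−Te/τ) = e^(−2.16/1.367) = 0.206 → 20.6%.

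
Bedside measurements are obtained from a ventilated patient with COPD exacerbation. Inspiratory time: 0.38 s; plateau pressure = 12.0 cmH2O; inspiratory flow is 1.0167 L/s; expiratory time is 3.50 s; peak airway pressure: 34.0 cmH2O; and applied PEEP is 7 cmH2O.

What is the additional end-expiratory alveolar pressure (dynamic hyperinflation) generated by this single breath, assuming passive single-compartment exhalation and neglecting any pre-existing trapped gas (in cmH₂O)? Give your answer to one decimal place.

Vt = flow × Ti = 1.0167 L/s × 0.38 s × 1000 mL/L = 386.35 mL.
R = (PIP − Pplat)/V̇ = (34.0 − 12.0) / 1.0167 = 22.0/1.0167 = 21.639 cmH2O·s/L.
C = Vt/(Pplat − PEEP) = 386.35 / (12.0 − 7) = 386.35/5.0 = 77.27 mL/cmH2O.
τ = R × C = 21.639 × 0.07727 L/cmH2O = 1.672 s.
Fraction remaining = e^(−Te/τ) = e^(−3.50/1.672) = 0.1233; trapped volume = 386.35 × 0.1233 = 47.637 mL.
Additional alveolar pressure from trapping ≈ V_trapped / C = 47.637 / 77.27 = 0.6165 cmH2O.

0.6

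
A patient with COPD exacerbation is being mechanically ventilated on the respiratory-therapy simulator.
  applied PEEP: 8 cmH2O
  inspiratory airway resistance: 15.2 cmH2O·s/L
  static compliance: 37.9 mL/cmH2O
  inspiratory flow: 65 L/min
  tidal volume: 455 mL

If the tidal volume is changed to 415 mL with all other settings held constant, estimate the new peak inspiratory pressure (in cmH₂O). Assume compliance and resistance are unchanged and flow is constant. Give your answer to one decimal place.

Flow: 65 L/min ÷ 60 = 1.0833 L/s.
PIP = Vt/C + R·V̇ + PEEP (constant-flow equation of motion).
Only the elastic term changes: ΔPIP = ΔVt / C = (415 − 455) / 37.9 = -1.055 cmH2O.
Original PIP = 455/37.9 + 15.2×1.0833 + 8 = 36.471 cmH2O; new PIP = 36.471 + (-1.055) = 35.416 cmH2O.

35.4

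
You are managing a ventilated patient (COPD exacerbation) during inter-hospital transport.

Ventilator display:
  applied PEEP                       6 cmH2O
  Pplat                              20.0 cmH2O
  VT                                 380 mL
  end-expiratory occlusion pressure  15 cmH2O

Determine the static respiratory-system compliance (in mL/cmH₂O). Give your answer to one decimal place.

End-expiratory occlusion gives total PEEP = 15 cmH2O (intrinsic PEEP = 15 − 6 = 9). Use total PEEP for the elastic gradient.
Cstat = Vt / (Pplat − PEEPtotal) = 380 / (20.0 − 15) = 380 / 5.0 = 76.0 mL/cmH2O.

76.0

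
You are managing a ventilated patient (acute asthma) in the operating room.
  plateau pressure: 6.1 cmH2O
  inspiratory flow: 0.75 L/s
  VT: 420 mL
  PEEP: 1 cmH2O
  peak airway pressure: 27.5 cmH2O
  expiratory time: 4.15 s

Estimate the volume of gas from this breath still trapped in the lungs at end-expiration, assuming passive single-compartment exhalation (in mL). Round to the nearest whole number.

72

R = (PIP − Pplat)/V̇ = (27.5 − 6.1) / 0.75 = 21.4/0.75 = 28.533 cmH2O·s/L.
C = Vt/(Pplat − PEEP) = 420.0 / (6.1 − 1) = 420.0/5.1 = 82.353 mL/cmH2O.
τ = R × C = 28.533 × 0.08235 L/cmH2O = 2.35 s.
Fraction remaining = e^(−Te/τ) = e^(−4.15/2.35) = 0.171.
Trapped volume = 420.0 × 0.171 = 71.82 mL.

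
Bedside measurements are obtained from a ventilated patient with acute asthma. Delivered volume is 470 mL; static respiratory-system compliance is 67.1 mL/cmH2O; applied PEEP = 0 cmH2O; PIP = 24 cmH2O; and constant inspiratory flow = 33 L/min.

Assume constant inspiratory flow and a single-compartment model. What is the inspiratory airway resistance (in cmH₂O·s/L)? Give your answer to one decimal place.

Flow: 33 L/min ÷ 60 = 0.55 L/s.
Equation of motion (constant flow): PIP = Vt/C + R·V̇ + PEEP.
R·V̇ = PIP − Vt/C − PEEP = 24 − 470/67.1 − 0 = 24 − 7.004 − 0 = 16.996 cmH2O.
R = 16.996 / 0.55 = 30.902 cmH2O·s/L.

30.9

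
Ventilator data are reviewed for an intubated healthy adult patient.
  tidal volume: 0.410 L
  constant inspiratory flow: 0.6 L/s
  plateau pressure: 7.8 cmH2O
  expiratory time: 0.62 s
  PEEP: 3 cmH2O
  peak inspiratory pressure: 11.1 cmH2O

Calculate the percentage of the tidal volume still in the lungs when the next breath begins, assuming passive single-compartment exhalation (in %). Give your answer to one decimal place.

R = (PIP − Pplat)/V̇ = (11.1 − 7.8) / 0.6 = 3.3/0.6 = 5.5 cmH2O·s/L.
C = Vt/(Pplat − PEEP) = 410.0 / (7.8 − 3) = 410.0/4.8 = 85.417 mL/cmH2O.
τ = R × C = 5.5 × 0.08542 L/cmH2O = 0.4698 s.
Fraction remaining at end-expiration = e^(−Te/τ) = e^(−0.62/0.4698) = 0.2672 → 26.72%.

26.7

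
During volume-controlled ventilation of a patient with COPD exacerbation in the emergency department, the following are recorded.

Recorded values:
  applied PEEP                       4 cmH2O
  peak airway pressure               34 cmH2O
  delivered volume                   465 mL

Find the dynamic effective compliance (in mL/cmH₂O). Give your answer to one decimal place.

15.5

Dynamic compliance = Vt / (PIP − PEEP) = 465 / (34 − 4) = 465 / 30.0 = 15.5 mL/cmH2O.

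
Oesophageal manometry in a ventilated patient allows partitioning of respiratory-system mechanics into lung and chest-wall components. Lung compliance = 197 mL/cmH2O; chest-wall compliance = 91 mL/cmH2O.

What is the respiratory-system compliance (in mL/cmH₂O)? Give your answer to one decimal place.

62.2

Lung and chest wall are elastances in series: 1/Crs = 1/CL + 1/Ccw.
1/Crs = 1/197 + 1/91 = 0.01607.
Crs = 62.228 mL/cmH2O.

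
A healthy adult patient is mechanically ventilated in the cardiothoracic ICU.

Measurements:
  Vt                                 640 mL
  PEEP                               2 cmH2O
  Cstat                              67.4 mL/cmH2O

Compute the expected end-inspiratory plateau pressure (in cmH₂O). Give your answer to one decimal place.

11.5

Pplat = PEEP + Vt / Cstat = 2 + 640 / 67.4 = 2 + 9.496 = 11.496 cmH2O.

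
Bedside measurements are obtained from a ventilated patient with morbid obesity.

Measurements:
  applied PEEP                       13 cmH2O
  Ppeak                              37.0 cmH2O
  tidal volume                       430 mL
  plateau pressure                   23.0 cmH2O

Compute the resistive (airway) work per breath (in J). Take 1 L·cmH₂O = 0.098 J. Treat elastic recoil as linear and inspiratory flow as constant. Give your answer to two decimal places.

0.59

With constant inspiratory flow the resistive pressure is constant at PIP − Pplat = 37.0 − 23.0 = 14.0 cmH2O, so resistive work = 14.0 × 0.430 = 6.02 L·cmH2O.
× 0.098 J/(L·cmH2O) → 0.59 J.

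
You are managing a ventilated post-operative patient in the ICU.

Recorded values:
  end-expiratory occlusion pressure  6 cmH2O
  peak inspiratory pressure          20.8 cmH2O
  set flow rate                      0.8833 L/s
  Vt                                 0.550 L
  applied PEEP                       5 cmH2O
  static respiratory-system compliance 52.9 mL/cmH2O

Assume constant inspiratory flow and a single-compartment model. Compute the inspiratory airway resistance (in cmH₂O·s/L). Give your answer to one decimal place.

5.0

Total PEEP = 6 cmH2O (set 5 + intrinsic 1); this is the baseline alveolar pressure.
Equation of motion (constant flow): PIP = Vt/C + R·V̇ + PEEP.
R·V̇ = PIP − Vt/C − PEEP = 20.8 − 550/52.9 − 6 = 20.8 − 10.397 − 6 = 4.403 cmH2O.
R = 4.403 / 0.8833 = 4.985 cmH2O·s/L.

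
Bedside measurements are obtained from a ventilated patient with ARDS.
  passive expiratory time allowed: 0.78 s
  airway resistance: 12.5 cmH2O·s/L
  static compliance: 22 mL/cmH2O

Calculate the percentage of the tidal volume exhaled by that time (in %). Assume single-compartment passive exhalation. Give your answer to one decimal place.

94.1

τ = R × C = 12.5 × 22 mL/cmH2O = 12.5 × 0.022 L/cmH2O = 0.275 s.
Passive exhalation: V(t)/V₀ = e^(−t/τ) = e^(−0.78/0.275) = 0.05864.
Fraction exhaled = 1 − 0.05864 = 0.9414 → 94.14%.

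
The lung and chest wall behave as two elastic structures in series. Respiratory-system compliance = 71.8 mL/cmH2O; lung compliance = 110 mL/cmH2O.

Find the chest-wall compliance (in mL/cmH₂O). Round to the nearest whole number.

207

1/Ccw = 1/Crs − 1/CL.
1/Ccw = 1/71.8 − 1/110 = 0.004837.
Ccw = 206.74 mL/cmH2O.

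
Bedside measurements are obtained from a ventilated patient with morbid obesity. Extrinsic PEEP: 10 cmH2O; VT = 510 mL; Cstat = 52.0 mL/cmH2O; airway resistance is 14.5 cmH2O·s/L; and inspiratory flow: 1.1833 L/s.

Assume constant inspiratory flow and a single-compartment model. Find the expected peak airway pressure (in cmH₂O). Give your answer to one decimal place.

Equation of motion (constant flow): PIP = Vt/C + R·V̇ + PEEP.
PIP = 510/52.0 + 14.5×1.1833 + 10 = 9.808 + 17.158 + 10 = 36.966 cmH2O.

37.0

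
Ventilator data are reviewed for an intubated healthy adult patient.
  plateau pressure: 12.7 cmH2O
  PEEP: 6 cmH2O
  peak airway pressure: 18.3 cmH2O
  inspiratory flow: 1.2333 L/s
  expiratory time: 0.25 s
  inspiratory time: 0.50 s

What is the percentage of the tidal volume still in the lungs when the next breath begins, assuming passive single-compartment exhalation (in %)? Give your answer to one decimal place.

Vt = flow × Ti = 1.2333 L/s × 0.50 s × 1000 mL/L = 616.65 mL.
R = (PIP − Pplat)/V̇ = (18.3 − 12.7) / 1.2333 = 5.6/1.2333 = 4.541 cmH2O·s/L.
C = Vt/(Pplat − PEEP) = 616.65 / (12.7 − 6) = 616.65/6.7 = 92.037 mL/cmH2O.
τ = R × C = 4.541 × 0.09204 L/cmH2O = 0.418 s.
Fraction remaining at end-expiration = e^(−Te/τ) = e^(−0.25/0.418) = 0.5499 → 54.99%.

55.0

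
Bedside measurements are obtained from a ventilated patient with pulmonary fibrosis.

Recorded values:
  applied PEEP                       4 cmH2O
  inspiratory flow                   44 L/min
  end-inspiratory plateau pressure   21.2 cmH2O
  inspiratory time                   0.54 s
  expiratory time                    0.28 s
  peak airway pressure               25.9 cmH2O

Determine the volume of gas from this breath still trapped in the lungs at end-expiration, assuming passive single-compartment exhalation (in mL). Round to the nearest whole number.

59

Flow: 44 L/min ÷ 60 = 0.7333 L/s.
Vt = flow × Ti = 0.7333 L/s × 0.54 s × 1000 mL/L = 395.98 mL.
R = (PIP − Pplat)/V̇ = (25.9 − 21.2) / 0.7333 = 4.7/0.7333 = 6.409 cmH2O·s/L.
C = Vt/(Pplat − PEEP) = 395.98 / (21.2 − 4) = 395.98/17.2 = 23.022 mL/cmH2O.
τ = R × C = 6.409 × 0.02302 L/cmH2O = 0.1475 s.
Fraction remaining = e^(−Te/τ) = e^(−0.28/0.1475) = 0.1498.
Trapped volume = 395.98 × 0.1498 = 59.318 mL.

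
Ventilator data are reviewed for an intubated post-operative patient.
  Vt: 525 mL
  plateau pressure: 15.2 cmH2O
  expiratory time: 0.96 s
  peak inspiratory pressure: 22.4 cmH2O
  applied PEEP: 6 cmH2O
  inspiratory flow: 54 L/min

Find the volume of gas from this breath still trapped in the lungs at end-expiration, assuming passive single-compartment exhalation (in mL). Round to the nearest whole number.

64

Flow: 54 L/min ÷ 60 = 0.9 L/s.
R = (PIP − Pplat)/V̇ = (22.4 − 15.2) / 0.9 = 7.2/0.9 = 8.0 cmH2O·s/L.
C = Vt/(Pplat − PEEP) = 525.0 / (15.2 − 6) = 525.0/9.2 = 57.065 mL/cmH2O.
τ = R × C = 8.0 × 0.05707 L/cmH2O = 0.4566 s.
Fraction remaining = e^(−Te/τ) = e^(−0.96/0.4566) = 0.1222.
Trapped volume = 525.0 × 0.1222 = 64.155 mL.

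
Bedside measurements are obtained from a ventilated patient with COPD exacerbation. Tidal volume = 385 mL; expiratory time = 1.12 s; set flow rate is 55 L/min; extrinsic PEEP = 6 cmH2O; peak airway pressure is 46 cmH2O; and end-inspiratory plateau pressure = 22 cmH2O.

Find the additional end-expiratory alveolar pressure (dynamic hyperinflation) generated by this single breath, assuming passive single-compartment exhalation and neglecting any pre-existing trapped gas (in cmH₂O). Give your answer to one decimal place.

Flow: 55 L/min ÷ 60 = 0.9167 L/s.
R = (PIP − Pplat)/V̇ = (46 − 22) / 0.9167 = 24.0/0.9167 = 26.181 cmH2O·s/L.
C = Vt/(Pplat − PEEP) = 385.0 / (22 − 6) = 385.0/16.0 = 24.063 mL/cmH2O.
τ = R × C = 26.181 × 0.02406 L/cmH2O = 0.6299 s.
Fraction remaining = e^(−Te/τ) = e^(−1.12/0.6299) = 0.169; trapped volume = 385.0 × 0.169 = 65.065 mL.
Additional alveolar pressure from trapping ≈ V_trapped / C = 65.065 / 24.063 = 2.704 cmH2O.

2.7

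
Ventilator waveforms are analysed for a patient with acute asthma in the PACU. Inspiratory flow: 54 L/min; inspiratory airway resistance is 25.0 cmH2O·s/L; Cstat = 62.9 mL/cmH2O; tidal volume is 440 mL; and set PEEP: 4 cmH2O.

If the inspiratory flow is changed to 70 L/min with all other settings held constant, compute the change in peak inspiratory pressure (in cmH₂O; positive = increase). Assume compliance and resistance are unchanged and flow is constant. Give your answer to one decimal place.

Flow: 54 L/min ÷ 60 = 0.9 L/s.
New flow: 70 L/min ÷ 60 = 1.1667 L/s.
PIP = Vt/C + R·V̇ + PEEP (constant-flow equation of motion).
Only the resistive term changes: ΔPIP = R × ΔV̇ = 25.0 × (1.1667 − 0.9) = 25.0 × 0.2667 = 6.668 cmH2O.

6.7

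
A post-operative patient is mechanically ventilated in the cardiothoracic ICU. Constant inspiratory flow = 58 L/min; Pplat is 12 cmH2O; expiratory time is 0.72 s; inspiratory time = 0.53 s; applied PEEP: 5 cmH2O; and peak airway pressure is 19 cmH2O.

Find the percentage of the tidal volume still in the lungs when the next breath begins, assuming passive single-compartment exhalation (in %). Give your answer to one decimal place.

Flow: 58 L/min ÷ 60 = 0.9667 L/s.
Vt = flow × Ti = 0.9667 L/s × 0.53 s × 1000 mL/L = 512.35 mL.
R = (PIP − Pplat)/V̇ = (19 − 12) / 0.9667 = 7.0/0.9667 = 7.241 cmH2O·s/L.
C = Vt/(Pplat − PEEP) = 512.35 / (12 − 5) = 512.35/7.0 = 73.193 mL/cmH2O.
τ = R × C = 7.241 × 0.07319 L/cmH2O = 0.53 s.
Fraction remaining at end-expiration = e^(−Te/τ) = e^(−0.72/0.53) = 0.257 → 25.7%.

25.7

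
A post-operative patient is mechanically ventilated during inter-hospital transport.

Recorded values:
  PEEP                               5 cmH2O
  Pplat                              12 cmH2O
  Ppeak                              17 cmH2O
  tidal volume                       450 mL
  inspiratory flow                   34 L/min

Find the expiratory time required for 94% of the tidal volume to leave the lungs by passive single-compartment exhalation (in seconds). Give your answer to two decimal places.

1.60

Flow: 34 L/min ÷ 60 = 0.5667 L/s.
R = (PIP − Pplat)/V̇ = (17 − 12) / 0.5667 = 5.0/0.5667 = 8.823 cmH2O·s/L.
C = Vt/(Pplat − PEEP) = 450.0 / (12 − 5) = 450.0/7.0 = 64.286 mL/cmH2O.
τ = R × C = 8.823 × 0.06429 L/cmH2O = 0.5672 s.
t = −τ·ln(1 − 0.94) = −0.5672·ln(0.06) = 1.596 s.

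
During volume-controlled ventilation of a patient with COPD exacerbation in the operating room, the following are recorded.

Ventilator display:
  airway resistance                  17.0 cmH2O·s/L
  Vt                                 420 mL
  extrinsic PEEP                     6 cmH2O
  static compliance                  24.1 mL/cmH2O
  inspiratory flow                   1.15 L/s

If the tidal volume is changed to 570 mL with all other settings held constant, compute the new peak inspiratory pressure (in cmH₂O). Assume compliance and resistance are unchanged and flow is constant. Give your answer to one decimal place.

49.2

PIP = Vt/C + R·V̇ + PEEP (constant-flow equation of motion).
Only the elastic term changes: ΔPIP = ΔVt / C = (570 − 420) / 24.1 = 6.224 cmH2O.
Original PIP = 420/24.1 + 17.0×1.15 + 6 = 42.977 cmH2O; new PIP = 42.977 + (6.224) = 49.201 cmH2O.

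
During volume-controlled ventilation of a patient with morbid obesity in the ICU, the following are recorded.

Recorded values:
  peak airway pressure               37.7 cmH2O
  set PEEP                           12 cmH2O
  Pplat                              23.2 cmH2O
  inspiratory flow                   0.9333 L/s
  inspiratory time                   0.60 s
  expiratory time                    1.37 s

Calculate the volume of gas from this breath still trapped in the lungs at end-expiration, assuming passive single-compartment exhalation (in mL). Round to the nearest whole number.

Vt = flow × Ti = 0.9333 L/s × 0.60 s × 1000 mL/L = 559.98 mL.
R = (PIP − Pplat)/V̇ = (37.7 − 23.2) / 0.9333 = 14.5/0.9333 = 15.536 cmH2O·s/L.
C = Vt/(Pplat − PEEP) = 559.98 / (23.2 − 12) = 559.98/11.2 = 49.998 mL/cmH2O.
τ = R × C = 15.536 × 0.05 L/cmH2O = 0.7768 s.
Fraction remaining = e^(−Te/τ) = e^(−1.37/0.7768) = 0.1714.
Trapped volume = 559.98 × 0.1714 = 95.981 mL.

96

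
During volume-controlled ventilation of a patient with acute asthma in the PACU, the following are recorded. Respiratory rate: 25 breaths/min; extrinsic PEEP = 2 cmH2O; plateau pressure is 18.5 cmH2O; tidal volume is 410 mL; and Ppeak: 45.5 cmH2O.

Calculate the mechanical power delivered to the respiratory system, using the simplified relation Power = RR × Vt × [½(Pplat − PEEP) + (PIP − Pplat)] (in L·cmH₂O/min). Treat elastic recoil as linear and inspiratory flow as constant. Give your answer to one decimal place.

Per-breath work = Vt × [½(Pplat−PEEP) + (PIP−Pplat)] = 0.410 × [0.5×16.5 + 27.0] = 0.410 × 35.25 = 14.453 L·cmH2O.
Power = 25 × 14.453 = 361.33 L·cmH2O/min.

361.3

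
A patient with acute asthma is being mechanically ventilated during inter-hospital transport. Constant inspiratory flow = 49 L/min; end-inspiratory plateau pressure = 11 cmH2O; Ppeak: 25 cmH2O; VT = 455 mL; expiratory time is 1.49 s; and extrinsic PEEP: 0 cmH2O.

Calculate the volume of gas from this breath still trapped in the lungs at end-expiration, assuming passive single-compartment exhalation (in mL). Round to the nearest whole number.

56

Flow: 49 L/min ÷ 60 = 0.8167 L/s.
R = (PIP − Pplat)/V̇ = (25 − 11) / 0.8167 = 14.0/0.8167 = 17.142 cmH2O·s/L.
C = Vt/(Pplat − PEEP) = 455.0 / (11 − 0) = 455.0/11.0 = 41.364 mL/cmH2O.
τ = R × C = 17.142 × 0.04136 L/cmH2O = 0.709 s.
Fraction remaining = e^(−Te/τ) = e^(−1.49/0.709) = 0.1223.
Trapped volume = 455.0 × 0.1223 = 55.647 mL.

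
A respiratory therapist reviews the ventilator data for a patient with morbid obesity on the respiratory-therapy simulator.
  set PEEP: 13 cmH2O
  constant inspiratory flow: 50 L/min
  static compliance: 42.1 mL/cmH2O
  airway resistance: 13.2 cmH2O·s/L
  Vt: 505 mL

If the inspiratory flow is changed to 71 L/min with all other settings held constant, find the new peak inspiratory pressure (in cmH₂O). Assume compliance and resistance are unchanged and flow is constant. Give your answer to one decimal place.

Flow: 50 L/min ÷ 60 = 0.8333 L/s.
New flow: 71 L/min ÷ 60 = 1.1833 L/s.
PIP = Vt/C + R·V̇ + PEEP (constant-flow equation of motion).
Only the resistive term changes: ΔPIP = R × ΔV̇ = 13.2 × (1.1833 − 0.8333) = 13.2 × 0.35 = 4.62 cmH2O.
Original PIP = 505/42.1 + 13.2×0.8333 + 13 = 35.995 cmH2O; new PIP = 35.995 + (4.62) = 40.615 cmH2O.

40.6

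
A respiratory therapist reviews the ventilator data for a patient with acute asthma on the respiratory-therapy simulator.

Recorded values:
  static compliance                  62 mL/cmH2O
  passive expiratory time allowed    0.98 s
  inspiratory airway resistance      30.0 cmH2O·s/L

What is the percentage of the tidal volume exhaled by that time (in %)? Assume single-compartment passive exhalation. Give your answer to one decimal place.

41.0

τ = R × C = 30.0 × 62 mL/cmH2O = 30.0 × 0.062 L/cmH2O = 1.86 s.
Passive exhalation: V(t)/V₀ = e^(−t/τ) = e^(−0.98/1.86) = 0.5904.
Fraction exhaled = 1 − 0.5904 = 0.4096 → 40.96%.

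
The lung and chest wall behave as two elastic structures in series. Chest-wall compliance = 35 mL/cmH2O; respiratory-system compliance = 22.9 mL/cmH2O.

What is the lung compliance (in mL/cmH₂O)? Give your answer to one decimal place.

1/CL = 1/Crs − 1/Ccw.
1/CL = 1/22.9 − 1/35 = 0.0151.
CL = 66.225 mL/cmH2O.

66.2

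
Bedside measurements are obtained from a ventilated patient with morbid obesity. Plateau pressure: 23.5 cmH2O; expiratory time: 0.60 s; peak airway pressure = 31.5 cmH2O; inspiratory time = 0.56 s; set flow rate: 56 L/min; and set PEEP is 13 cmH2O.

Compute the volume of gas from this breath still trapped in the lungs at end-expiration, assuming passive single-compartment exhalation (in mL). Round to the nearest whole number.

128

Flow: 56 L/min ÷ 60 = 0.9333 L/s.
Vt = flow × Ti = 0.9333 L/s × 0.56 s × 1000 mL/L = 522.65 mL.
R = (PIP − Pplat)/V̇ = (31.5 − 23.5) / 0.9333 = 8.0/0.9333 = 8.572 cmH2O·s/L.
C = Vt/(Pplat − PEEP) = 522.65 / (23.5 − 13) = 522.65/10.5 = 49.776 mL/cmH2O.
τ = R × C = 8.572 × 0.04978 L/cmH2O = 0.4267 s.
Fraction remaining = e^(−Te/τ) = e^(−0.60/0.4267) = 0.2451.
Trapped volume = 522.65 × 0.2451 = 128.1 mL.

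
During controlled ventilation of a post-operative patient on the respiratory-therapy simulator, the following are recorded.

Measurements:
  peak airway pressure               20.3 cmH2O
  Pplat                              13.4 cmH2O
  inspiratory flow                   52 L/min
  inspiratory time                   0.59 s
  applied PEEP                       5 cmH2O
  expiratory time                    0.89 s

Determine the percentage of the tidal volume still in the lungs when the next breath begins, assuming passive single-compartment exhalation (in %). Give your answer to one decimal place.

15.9

Flow: 52 L/min ÷ 60 = 0.8667 L/s.
Vt = flow × Ti = 0.8667 L/s × 0.59 s × 1000 mL/L = 511.35 mL.
R = (PIP − Pplat)/V̇ = (20.3 − 13.4) / 0.8667 = 6.9/0.8667 = 7.961 cmH2O·s/L.
C = Vt/(Pplat − PEEP) = 511.35 / (13.4 − 5) = 511.35/8.4 = 60.875 mL/cmH2O.
τ = R × C = 7.961 × 0.06088 L/cmH2O = 0.4847 s.
Fraction remaining at end-expiration = e^(−Te/τ) = e^(−0.89/0.4847) = 0.1594 → 15.94%.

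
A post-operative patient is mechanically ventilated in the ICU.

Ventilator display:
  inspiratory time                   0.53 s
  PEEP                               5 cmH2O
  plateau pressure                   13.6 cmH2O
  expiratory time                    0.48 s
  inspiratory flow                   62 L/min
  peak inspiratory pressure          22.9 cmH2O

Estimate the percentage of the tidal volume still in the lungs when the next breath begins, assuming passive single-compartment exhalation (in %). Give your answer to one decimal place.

43.3

Flow: 62 L/min ÷ 60 = 1.0333 L/s.
Vt = flow × Ti = 1.0333 L/s × 0.53 s × 1000 mL/L = 547.65 mL.
R = (PIP − Pplat)/V̇ = (22.9 − 13.6) / 1.0333 = 9.3/1.0333 = 9.0 cmH2O·s/L.
C = Vt/(Pplat − PEEP) = 547.65 / (13.6 − 5) = 547.65/8.6 = 63.68 mL/cmH2O.
τ = R × C = 9.0 × 0.06368 L/cmH2O = 0.5731 s.
Fraction remaining at end-expiration = e^(−Te/τ) = e^(−0.48/0.5731) = 0.4328 → 43.28%.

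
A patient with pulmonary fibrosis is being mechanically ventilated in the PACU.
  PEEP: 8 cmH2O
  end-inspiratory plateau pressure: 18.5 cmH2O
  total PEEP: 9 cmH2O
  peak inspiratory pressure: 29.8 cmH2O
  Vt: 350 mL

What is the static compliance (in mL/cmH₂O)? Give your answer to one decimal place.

End-expiratory occlusion gives total PEEP = 9 cmH2O (intrinsic PEEP = 9 − 8 = 1). Use total PEEP for the elastic gradient.
Cstat = Vt / (Pplat − PEEPtotal) = 350 / (18.5 − 9) = 350 / 9.5 = 36.842 mL/cmH2O.

36.8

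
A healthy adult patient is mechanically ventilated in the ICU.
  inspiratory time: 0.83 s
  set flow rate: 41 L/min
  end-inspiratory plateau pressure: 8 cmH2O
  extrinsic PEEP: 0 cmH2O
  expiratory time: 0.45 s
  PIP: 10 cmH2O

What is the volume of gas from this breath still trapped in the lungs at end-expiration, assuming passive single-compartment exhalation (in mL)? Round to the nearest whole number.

65

Flow: 41 L/min ÷ 60 = 0.6833 L/s.
Vt = flow × Ti = 0.6833 L/s × 0.83 s × 1000 mL/L = 567.14 mL.
R = (PIP − Pplat)/V̇ = (10 − 8) / 0.6833 = 2.0/0.6833 = 2.927 cmH2O·s/L.
C = Vt/(Pplat − PEEP) = 567.14 / (8 − 0) = 567.14/8.0 = 70.893 mL/cmH2O.
τ = R × C = 2.927 × 0.07089 L/cmH2O = 0.2075 s.
Fraction remaining = e^(−Te/τ) = e^(−0.45/0.2075) = 0.1143.
Trapped volume = 567.14 × 0.1143 = 64.824 mL.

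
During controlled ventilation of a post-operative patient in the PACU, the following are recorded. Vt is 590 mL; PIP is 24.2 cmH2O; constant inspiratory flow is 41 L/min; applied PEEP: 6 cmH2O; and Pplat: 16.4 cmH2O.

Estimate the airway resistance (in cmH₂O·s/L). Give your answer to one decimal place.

Flow: 41 L/min ÷ 60 = 0.6833 L/s.
Raw = (PIP − Pplat) / flow = (24.2 − 16.4) / 0.6833 = 7.8 / 0.6833 = 11.415 cmH2O·s/L.

11.4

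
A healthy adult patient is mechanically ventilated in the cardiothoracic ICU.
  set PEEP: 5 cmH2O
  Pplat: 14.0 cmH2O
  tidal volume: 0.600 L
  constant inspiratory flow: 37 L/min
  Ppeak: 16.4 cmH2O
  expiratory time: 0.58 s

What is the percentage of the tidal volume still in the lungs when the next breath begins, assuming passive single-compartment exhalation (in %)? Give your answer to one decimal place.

Flow: 37 L/min ÷ 60 = 0.6167 L/s.
R = (PIP − Pplat)/V̇ = (16.4 − 14.0) / 0.6167 = 2.4/0.6167 = 3.892 cmH2O·s/L.
C = Vt/(Pplat − PEEP) = 600.0 / (14.0 − 5) = 600.0/9.0 = 66.667 mL/cmH2O.
τ = R × C = 3.892 × 0.06667 L/cmH2O = 0.2595 s.
Fraction remaining at end-expiration = e^(−Te/τ) = e^(−0.58/0.2595) = 0.107 → 10.7%.

10.7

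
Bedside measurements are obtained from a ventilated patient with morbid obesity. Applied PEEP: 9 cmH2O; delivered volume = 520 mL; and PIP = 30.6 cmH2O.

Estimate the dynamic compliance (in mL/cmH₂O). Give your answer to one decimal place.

24.1

Dynamic compliance = Vt / (PIP − PEEP) = 520 / (30.6 − 9) = 520 / 21.6 = 24.074 mL/cmH2O.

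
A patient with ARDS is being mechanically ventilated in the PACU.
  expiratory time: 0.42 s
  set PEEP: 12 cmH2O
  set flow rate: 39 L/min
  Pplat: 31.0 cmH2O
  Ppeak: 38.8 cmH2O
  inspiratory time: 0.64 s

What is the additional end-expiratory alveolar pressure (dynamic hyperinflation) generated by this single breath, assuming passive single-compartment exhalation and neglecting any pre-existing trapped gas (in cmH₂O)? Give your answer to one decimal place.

Flow: 39 L/min ÷ 60 = 0.65 L/s.
Vt = flow × Ti = 0.65 L/s × 0.64 s × 1000 mL/L = 416.0 mL.
R = (PIP − Pplat)/V̇ = (38.8 − 31.0) / 0.65 = 7.8/0.65 = 12.0 cmH2O·s/L.
C = Vt/(Pplat − PEEP) = 416.0 / (31.0 − 12) = 416.0/19.0 = 21.895 mL/cmH2O.
τ = R × C = 12.0 × 0.0219 L/cmH2O = 0.2628 s.
Fraction remaining = e^(−Te/τ) = e^(−0.42/0.2628) = 0.2023; trapped volume = 416.0 × 0.2023 = 84.157 mL.
Additional alveolar pressure from trapping ≈ V_trapped / C = 84.157 / 21.895 = 3.844 cmH2O.

3.8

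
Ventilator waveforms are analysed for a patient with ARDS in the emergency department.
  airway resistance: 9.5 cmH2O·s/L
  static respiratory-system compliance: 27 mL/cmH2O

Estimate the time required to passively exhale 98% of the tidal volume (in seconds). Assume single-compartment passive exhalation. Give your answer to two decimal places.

τ = R × C = 9.5 × 27 mL/cmH2O = 9.5 × 0.027 L/cmH2O = 0.2565 s.
Exhaled fraction f = 1 − e^(−t/τ) → t = −τ·ln(1 − f) = −0.2565·ln(0.02) = 1.003 s.

1.00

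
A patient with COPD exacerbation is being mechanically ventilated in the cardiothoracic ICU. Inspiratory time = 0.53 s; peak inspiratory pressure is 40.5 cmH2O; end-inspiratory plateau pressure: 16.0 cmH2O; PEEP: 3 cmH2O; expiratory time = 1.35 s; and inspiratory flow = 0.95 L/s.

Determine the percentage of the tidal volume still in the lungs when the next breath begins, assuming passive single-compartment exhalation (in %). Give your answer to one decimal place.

Vt = flow × Ti = 0.95 L/s × 0.53 s × 1000 mL/L = 503.5 mL.
R = (PIP − Pplat)/V̇ = (40.5 − 16.0) / 0.95 = 24.5/0.95 = 25.789 cmH2O·s/L.
C = Vt/(Pplat − PEEP) = 503.5 / (16.0 − 3) = 503.5/13.0 = 38.731 mL/cmH2O.
τ = R × C = 25.789 × 0.03873 L/cmH2O = 0.9988 s.
Fraction remaining at end-expiration = e^(−Te/τ) = e^(−1.35/0.9988) = 0.2588 → 25.88%.

25.9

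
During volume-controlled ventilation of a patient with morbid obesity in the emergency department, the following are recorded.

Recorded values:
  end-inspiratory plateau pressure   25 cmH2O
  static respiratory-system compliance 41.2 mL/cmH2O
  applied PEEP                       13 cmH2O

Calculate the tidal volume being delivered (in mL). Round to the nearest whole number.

494

Vt = Cstat × (Pplat − PEEP) = 41.2 × (25 − 13) = 41.2 × 12.0 = 494.4 mL.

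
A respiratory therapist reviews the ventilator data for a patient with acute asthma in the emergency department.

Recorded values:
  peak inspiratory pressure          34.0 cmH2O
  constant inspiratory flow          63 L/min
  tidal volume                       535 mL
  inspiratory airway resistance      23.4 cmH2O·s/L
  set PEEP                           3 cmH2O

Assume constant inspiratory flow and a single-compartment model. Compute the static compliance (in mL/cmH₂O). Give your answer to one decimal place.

Flow: 63 L/min ÷ 60 = 1.05 L/s.
Equation of motion (constant flow): PIP = Vt/C + R·V̇ + PEEP.
Vt/C = PIP − R·V̇ − PEEP = 34.0 − 23.4×1.05 − 3 = 34.0 − 24.57 − 3 = 6.43 cmH2O.
C = Vt / 6.43 = 535 / 6.43 = 83.204 mL/cmH2O.

83.2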